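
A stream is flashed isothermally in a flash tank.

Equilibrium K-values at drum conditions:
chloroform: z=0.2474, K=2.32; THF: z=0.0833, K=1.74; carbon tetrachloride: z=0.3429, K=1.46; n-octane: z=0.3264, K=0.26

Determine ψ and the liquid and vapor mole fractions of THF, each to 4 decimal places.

Newton–Raphson from ψ = 0.5:
  ψ = 0.5000: g = -0.01343, g' = -0.6790 → ψ = 0.4802
  ψ = 0.4802: g = -0.00014, g' = -0.6651 → ψ = 0.4800
Converged at ψ = 0.4800.
Compositions from xᵢ = zᵢ/(1+ψ(Kᵢ−1)), yᵢ = Kᵢxᵢ:
  chloroform: x = 0.1514, y = 0.3513
  THF: x = 0.0615, y = 0.1070
  carbon tetrachloride: x = 0.2809, y = 0.4101
  n-octane: x = 0.5062, y = 0.1316

ψ = 0.4800, x_THF = 0.0615, y_THF = 0.1070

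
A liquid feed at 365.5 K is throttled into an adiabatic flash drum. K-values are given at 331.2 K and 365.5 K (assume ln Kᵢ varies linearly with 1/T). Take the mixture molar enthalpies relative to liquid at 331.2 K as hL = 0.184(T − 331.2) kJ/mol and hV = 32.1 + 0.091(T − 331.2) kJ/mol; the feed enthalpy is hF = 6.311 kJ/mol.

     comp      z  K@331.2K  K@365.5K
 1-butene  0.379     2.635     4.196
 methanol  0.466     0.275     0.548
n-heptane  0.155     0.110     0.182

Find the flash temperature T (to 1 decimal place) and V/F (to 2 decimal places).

Adiabatic flash: solve Rachford–Rice at each trial T, then check hF = ψ·hV(T) + (1−ψ)·hL(T).
  T = 331.2 K: K = (2.635, 0.275, 0.110), RR gives ψ = 0.114, H_out = 3.673 kJ/mol
  T = 365.5 K: K = (4.196, 0.548, 0.182), RR gives ψ = 0.480, H_out = 20.195 kJ/mol
  T = 348.4 K: K = (3.366, 0.395, 0.143), RR gives ψ = 0.301, H_out = 12.352 kJ/mol
  T = 339.8 K: K = (2.987, 0.331, 0.126), RR gives ψ = 0.212, H_out = 8.231 kJ/mol
  T = 335.5 K: K = (2.808, 0.302, 0.118), RR gives ψ = 0.165, H_out = 6.027 kJ/mol
  T = 337.6 K: K = (2.895, 0.316, 0.122), RR gives ψ = 0.189, H_out = 7.119 kJ/mol
Linear interpolation between T = 335.5 (H_out = 6.027) and T = 337.6 (H_out = 7.119) on hF = 6.311 gives T ≈ 336.0 K, at which ψ = 0.17.

T = 336.0 K, V/F = 0.17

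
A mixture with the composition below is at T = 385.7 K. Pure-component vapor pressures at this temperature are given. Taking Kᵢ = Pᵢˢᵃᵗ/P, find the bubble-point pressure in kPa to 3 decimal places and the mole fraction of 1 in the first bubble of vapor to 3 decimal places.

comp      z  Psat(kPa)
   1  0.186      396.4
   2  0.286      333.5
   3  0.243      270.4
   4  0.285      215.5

Pbub = 296.236 kPa, y_1 = 0.249

At the bubble point ψ → 0, so ΣzᵢKᵢ = 1 with Kᵢ = Pᵢˢᵃᵗ/P ⇒ P = ΣzᵢPᵢˢᵃᵗ.
P = 0.186·396.4 + 0.286·333.5 + 0.243·270.4 + 0.285·215.5 = 296.236 kPa
yᵢ = zᵢPᵢˢᵃᵗ/P ⇒ y_1 = 0.186·396.4/296.236 = 0.249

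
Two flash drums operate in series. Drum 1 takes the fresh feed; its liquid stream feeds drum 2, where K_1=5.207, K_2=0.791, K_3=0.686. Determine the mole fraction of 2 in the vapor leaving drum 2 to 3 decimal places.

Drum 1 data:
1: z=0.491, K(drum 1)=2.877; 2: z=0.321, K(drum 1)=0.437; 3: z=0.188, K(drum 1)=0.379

y_2 (drum 2) = 0.444

Drum 1:
Rachford–Rice: g(ψ₁) = Σ zᵢ(Kᵢ−1)/(1+ψ₁(Kᵢ−1)) = 0.
Check two-phase: ΣzᵢKᵢ = 1.624 > 1 and Σzᵢ/Kᵢ = 1.401 > 1, so g(0) = 0.624 > 0 and g(1) = -0.401 < 0.
Newton iteration, ψ₁⁰ = 0.5:
  ψ₁ = 0.500: g = 0.0546, g' = -0.810 → ψ₁ = 0.567
  ψ₁ = 0.567: g = 0.0005, g' = -0.798 → ψ₁ = 0.568
Converged at ψ₁ = 0.568.
Drum-1 compositions:
  1: x = 0.238, y = 0.684
  2: x = 0.472, y = 0.206
  3: x = 0.290, y = 0.110
Drum-2 feed = drum-1 liquid: z₂ = (0.2376, 0.4719, 0.2904).
Drum 2:
Newton–Raphson from ψ₂ = 0.5:
  ψ₂ = 0.500: g = 0.1038, g' = -0.503 → ψ₂ = 0.707
  ψ₂ = 0.707: g = 0.0188, g' = -0.342 → ψ₂ = 0.761
  ψ₂ = 0.761: g = 0.0007, g' = -0.317 → ψ₂ = 0.764
Converged at ψ₂ = 0.764.
  1: x = 0.056, y = 0.294
  2: x = 0.562, y = 0.444
  3: x = 0.382, y = 0.262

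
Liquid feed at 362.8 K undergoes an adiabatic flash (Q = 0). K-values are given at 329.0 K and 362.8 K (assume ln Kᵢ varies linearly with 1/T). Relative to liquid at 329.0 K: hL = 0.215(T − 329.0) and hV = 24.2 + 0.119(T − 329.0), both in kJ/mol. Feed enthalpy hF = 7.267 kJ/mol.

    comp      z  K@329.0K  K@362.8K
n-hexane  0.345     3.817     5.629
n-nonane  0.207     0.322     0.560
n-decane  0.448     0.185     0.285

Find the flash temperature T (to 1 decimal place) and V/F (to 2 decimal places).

T = 335.3 K, V/F = 0.25

Adiabatic flash: solve Rachford–Rice at each trial T, then check hF = ψ·hV(T) + (1−ψ)·hL(T).
  T = 329.0 K: K = (3.817, 0.322, 0.185), RR gives ψ = 0.214, H_out = 5.178 kJ/mol
  T = 362.8 K: K = (5.629, 0.560, 0.285), RR gives ψ = 0.401, H_out = 15.662 kJ/mol
  T = 345.9 K: K = (4.679, 0.430, 0.232), RR gives ψ = 0.309, H_out = 10.608 kJ/mol
  T = 337.4 K: K = (4.235, 0.373, 0.208), RR gives ψ = 0.263, H_out = 7.947 kJ/mol
  T = 333.2 K: K = (4.023, 0.347, 0.196), RR gives ψ = 0.239, H_out = 6.584 kJ/mol
  T = 335.3 K: K = (4.128, 0.360, 0.202), RR gives ψ = 0.251, H_out = 7.270 kJ/mol
Linear interpolation between T = 333.2 (H_out = 6.584) and T = 335.3 (H_out = 7.270) on hF = 7.267 gives T ≈ 335.3 K, at which ψ = 0.25.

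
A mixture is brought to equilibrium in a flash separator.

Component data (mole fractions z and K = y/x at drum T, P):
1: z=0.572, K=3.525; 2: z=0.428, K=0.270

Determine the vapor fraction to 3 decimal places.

Rachford–Rice: g(ψ) = Σ zᵢ(Kᵢ−1)/(1+ψ(Kᵢ−1)) = 0.
Feasibility: ΣzᵢKᵢ = 2.132, Σzᵢ/Kᵢ = 1.747 — both > 1, two phases present.
Binary case is linear: z₁(K₁−1)(1+ψ(K₂−1)) + z₂(K₂−1)(1+ψ(K₁−1)) = 0
⇒ ψ = [z₁(K₁−1)+z₂(K₂−1)] / [−(K₁−1)(K₂−1)] = 1.1319/1.8432 = 0.614

ψ = 0.614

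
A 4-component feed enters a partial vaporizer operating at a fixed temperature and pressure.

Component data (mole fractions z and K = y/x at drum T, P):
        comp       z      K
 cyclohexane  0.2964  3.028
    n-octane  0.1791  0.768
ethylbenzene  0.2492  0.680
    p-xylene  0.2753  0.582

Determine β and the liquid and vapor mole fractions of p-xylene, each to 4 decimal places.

β = 0.5263, x_p-xylene = 0.3529, y_p-xylene = 0.2054

Newton–Raphson from β = 0.5:
  β = 0.5000: g = 0.01104, g' = -0.4259 → β = 0.5259
  β = 0.5259: g = 0.00016, g' = -0.4139 → β = 0.5263
Converged at β = 0.5263.
Compositions from xᵢ = zᵢ/(1+β(Kᵢ−1)), yᵢ = Kᵢxᵢ:
  cyclohexane: x = 0.1434, y = 0.4341
  n-octane: x = 0.2040, y = 0.1567
  ethylbenzene: x = 0.2997, y = 0.2038
  p-xylene: x = 0.3529, y = 0.2054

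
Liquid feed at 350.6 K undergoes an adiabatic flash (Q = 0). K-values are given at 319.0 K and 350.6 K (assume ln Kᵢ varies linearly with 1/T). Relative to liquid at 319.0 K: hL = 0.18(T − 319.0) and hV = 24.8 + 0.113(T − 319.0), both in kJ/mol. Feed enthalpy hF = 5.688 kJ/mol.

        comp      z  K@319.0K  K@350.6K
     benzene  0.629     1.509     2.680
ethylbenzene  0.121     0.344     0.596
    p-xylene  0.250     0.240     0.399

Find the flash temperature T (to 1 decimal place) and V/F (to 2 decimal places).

Adiabatic flash: solve Rachford–Rice at each trial T, then check hF = ψ·hV(T) + (1−ψ)·hL(T).
  T = 319.0 K: K = (1.509, 0.344, 0.240), RR gives ψ = 0.137, H_out = 3.397 kJ/mol
  T = 350.6 K: K = (2.680, 0.596, 0.399), RR gives ψ = 0.922, H_out = 26.593 kJ/mol
  T = 334.8 K: K = (2.038, 0.459, 0.313), RR gives ψ = 0.620, H_out = 17.554 kJ/mol
  T = 326.9 K: K = (1.760, 0.399, 0.275), RR gives ψ = 0.428, H_out = 11.811 kJ/mol
  T = 322.9 K: K = (1.630, 0.370, 0.257), RR gives ψ = 0.300, H_out = 8.072 kJ/mol
  T = 320.9 K: K = (1.567, 0.357, 0.248), RR gives ψ = 0.223, H_out = 5.839 kJ/mol
Linear interpolation between T = 319.0 (H_out = 3.397) and T = 320.9 (H_out = 5.839) on hF = 5.688 gives T ≈ 320.8 K, at which ψ = 0.22.

T = 320.8 K, V/F = 0.22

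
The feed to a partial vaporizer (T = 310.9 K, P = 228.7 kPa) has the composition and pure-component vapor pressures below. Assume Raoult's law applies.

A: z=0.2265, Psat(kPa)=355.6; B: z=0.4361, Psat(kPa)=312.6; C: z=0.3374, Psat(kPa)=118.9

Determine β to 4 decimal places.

Raoult's law: Kᵢ = Pᵢˢᵃᵗ/P = Pᵢˢᵃᵗ/228.7.
  K_A = 355.6/228.7 = 1.554875, K_B = 312.6/228.7 = 1.366856, K_C = 118.9/228.7 = 0.519895
Newton iteration, β⁰ = 0.5:
  β = 0.5000: g = 0.02042, g' = -0.2193 → β = 0.5931
  β = 0.5931: g = -0.00052, g' = -0.2311 → β = 0.5908
Converged at β = 0.5908.

β = 0.5908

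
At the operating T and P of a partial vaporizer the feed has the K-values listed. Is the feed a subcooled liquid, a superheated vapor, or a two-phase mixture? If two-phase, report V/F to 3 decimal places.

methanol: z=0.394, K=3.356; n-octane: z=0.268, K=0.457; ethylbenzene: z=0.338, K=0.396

two-phase, V/F = 0.425

ΣzᵢKᵢ = 1.579; Σzᵢ/Kᵢ = 1.557.
Both exceed 1, so a two-phase solution exists.
Let ψ = V/F and solve Σ zᵢ(Kᵢ−1)/(1+ψ(Kᵢ−1)) = 0.
Newton–Raphson from ψ = 0.41:
  ψ = 0.410: g = 0.0136, g' = -0.914 → ψ = 0.425
Converged at ψ = 0.425.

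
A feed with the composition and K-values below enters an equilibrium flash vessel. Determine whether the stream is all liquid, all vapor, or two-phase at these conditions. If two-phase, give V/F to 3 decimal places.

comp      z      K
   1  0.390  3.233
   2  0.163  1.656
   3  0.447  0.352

ΣzᵢKᵢ = 1.688; Σzᵢ/Kᵢ = 1.489.
Both exceed 1, so a two-phase solution exists.
Material balance + equilibrium reduce to Σ zᵢ(Kᵢ−1)/(1+ψ(Kᵢ−1)) = 0.
Iterate (Newton) starting at ψ = 0.5:
  ψ = 0.500: g = 0.0635, g' = -0.885 → ψ = 0.572
Converged at ψ = 0.572.

two-phase, V/F = 0.572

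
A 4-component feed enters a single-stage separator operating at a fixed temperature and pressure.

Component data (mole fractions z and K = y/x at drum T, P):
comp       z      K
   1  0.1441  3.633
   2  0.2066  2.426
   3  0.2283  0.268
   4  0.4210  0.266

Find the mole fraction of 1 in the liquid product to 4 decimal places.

x_1 = 0.1066

Let β = V/F and solve Σ zᵢ(Kᵢ−1)/(1+β(Kᵢ−1)) = 0.
Check two-phase: ΣzᵢKᵢ = 1.1979 > 1 and Σzᵢ/Kᵢ = 2.5594 > 1, so g(0) = 0.1979 > 0 and g(1) = -1.5594 < 0.
Newton iteration, β⁰ = 0.49:
  β = 0.4900: g = -0.40406, g' = -1.1866 → β = 0.1495
  β = 0.1495: g = -0.01966, g' = -1.2402 → β = 0.1336
  β = 0.1336: g = 0.00025, g' = -1.2721 → β = 0.1338
Converged at β = 0.1338.
Compositions from xᵢ = zᵢ/(1+β(Kᵢ−1)), yᵢ = Kᵢxᵢ:
  1: x = 0.1066, y = 0.3871
  2: x = 0.1735, y = 0.4209
  3: x = 0.2531, y = 0.0678
  4: x = 0.4669, y = 0.1242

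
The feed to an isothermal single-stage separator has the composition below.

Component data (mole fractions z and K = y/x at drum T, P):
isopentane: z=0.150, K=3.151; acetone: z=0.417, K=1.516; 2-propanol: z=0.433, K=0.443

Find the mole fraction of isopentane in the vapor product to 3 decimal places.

Let β = V/F and solve Σ zᵢ(Kᵢ−1)/(1+β(Kᵢ−1)) = 0.
Feasibility: ΣzᵢKᵢ = 1.297, Σzᵢ/Kᵢ = 1.300 — both > 1, two phases present.
Newton–Raphson from β = 0.5:
  β = 0.500: g = -0.0078, g' = -0.489 → β = 0.484
Converged at β = 0.484.
Compositions from xᵢ = zᵢ/(1+β(Kᵢ−1)), yᵢ = Kᵢxᵢ:
  isopentane: x = 0.073, y = 0.232
  acetone: x = 0.334, y = 0.506
  2-propanol: x = 0.593, y = 0.263

y_isopentane = 0.232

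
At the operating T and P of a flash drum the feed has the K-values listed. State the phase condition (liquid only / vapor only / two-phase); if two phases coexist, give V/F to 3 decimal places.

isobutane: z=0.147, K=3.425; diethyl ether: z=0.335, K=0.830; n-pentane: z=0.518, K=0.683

two-phase, V/F = 0.213

ΣzᵢKᵢ = 1.135; Σzᵢ/Kᵢ = 1.205.
Both exceed 1, so a two-phase solution exists.
Let ψ = V/F and solve Σ zᵢ(Kᵢ−1)/(1+ψ(Kᵢ−1)) = 0.
Newton iteration, ψ⁰ = 0.5:
  ψ = 0.500: g = -0.0963, g' = -0.262 → ψ = 0.132
  ψ = 0.132: g = 0.0403, g' = -0.563 → ψ = 0.204
  ψ = 0.204: g = 0.0040, g' = -0.457 → ψ = 0.213
Converged at ψ = 0.213.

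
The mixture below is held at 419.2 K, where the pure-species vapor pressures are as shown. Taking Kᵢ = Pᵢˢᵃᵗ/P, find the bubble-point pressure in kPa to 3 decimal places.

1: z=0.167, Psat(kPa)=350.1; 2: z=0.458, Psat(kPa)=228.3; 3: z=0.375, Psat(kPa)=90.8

At the bubble point ψ → 0, so ΣzᵢKᵢ = 1 with Kᵢ = Pᵢˢᵃᵗ/P ⇒ P = ΣzᵢPᵢˢᵃᵗ.
P = 0.167·350.1 + 0.458·228.3 + 0.375·90.8 = 197.078 kPa

Pbub = 197.078 kPa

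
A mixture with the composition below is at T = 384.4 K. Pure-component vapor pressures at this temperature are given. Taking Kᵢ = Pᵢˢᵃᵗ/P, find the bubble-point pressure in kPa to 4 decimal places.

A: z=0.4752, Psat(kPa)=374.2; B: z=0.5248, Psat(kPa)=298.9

At the bubble point ψ → 0, so ΣzᵢKᵢ = 1 with Kᵢ = Pᵢˢᵃᵗ/P ⇒ P = ΣzᵢPᵢˢᵃᵗ.
P = 0.4752·374.2 + 0.5248·298.9 = 334.6826 kPa

Pbub = 334.6826 kPa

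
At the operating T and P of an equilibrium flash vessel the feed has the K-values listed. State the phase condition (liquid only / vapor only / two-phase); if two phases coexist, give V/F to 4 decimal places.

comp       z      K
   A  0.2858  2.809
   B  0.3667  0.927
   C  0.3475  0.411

ΣzᵢKᵢ = 1.2856; Σzᵢ/Kᵢ = 1.3428.
Both exceed 1, so a two-phase solution exists.
Material balance + equilibrium reduce to Σ zᵢ(Kᵢ−1)/(1+ψ(Kᵢ−1)) = 0.
Newton–Raphson from ψ = 0.5:
  ψ = 0.5000: g = -0.04643, g' = -0.5022 → ψ = 0.4075
  ψ = 0.4075: g = 0.00069, g' = -0.5207 → ψ = 0.4089
Converged at ψ = 0.4089.

two-phase, V/F = 0.4089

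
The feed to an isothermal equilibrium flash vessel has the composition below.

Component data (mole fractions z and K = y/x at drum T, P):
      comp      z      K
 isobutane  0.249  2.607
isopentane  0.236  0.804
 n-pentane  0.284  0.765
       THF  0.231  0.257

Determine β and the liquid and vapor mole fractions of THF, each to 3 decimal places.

Let β = V/F and solve Σ zᵢ(Kᵢ−1)/(1+β(Kᵢ−1)) = 0.
g(0) = ΣzᵢKᵢ − 1 = 0.116 and g(1) = 1 − Σzᵢ/Kᵢ = -0.659, so a root lies in (0, 1).
Newton iteration, β⁰ = 0.49:
  β = 0.490: g = -0.1726, g' = -0.548 → β = 0.175
  β = 0.175: g = -0.0024, g' = -0.587 → β = 0.171
Converged at β = 0.171.
Compositions from xᵢ = zᵢ/(1+β(Kᵢ−1)), yᵢ = Kᵢxᵢ:
  isobutane: x = 0.195, y = 0.509
  isopentane: x = 0.244, y = 0.196
  n-pentane: x = 0.296, y = 0.226
  THF: x = 0.265, y = 0.068

β = 0.171, x_THF = 0.265, y_THF = 0.068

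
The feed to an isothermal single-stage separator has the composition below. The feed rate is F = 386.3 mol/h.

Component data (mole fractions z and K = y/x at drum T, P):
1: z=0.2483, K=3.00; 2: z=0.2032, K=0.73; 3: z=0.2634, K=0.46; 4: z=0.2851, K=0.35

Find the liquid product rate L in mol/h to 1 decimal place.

L = 343.9 mol/h

Material balance + equilibrium reduce to Σ zᵢ(Kᵢ−1)/(1+V/F(Kᵢ−1)) = 0.
Check two-phase: ΣzᵢKᵢ = 1.1142 > 1 and Σzᵢ/Kᵢ = 1.7483 > 1, so g(0) = 0.1142 > 0 and g(1) = -0.7483 < 0.
Newton iteration, V/F⁰ = 0.5:
  V/F = 0.5000: g = -0.28451, g' = -0.6766 → V/F = 0.0795
  V/F = 0.0795: g = 0.02838, g' = -0.9726 → V/F = 0.1087
  V/F = 0.1087: g = 0.00091, g' = -0.9121 → V/F = 0.1097
Converged at V/F = 0.1097.
Then V = V/F·F = 0.1097·386.3 = 42.4 mol/h and L = F − V = 343.9 mol/h.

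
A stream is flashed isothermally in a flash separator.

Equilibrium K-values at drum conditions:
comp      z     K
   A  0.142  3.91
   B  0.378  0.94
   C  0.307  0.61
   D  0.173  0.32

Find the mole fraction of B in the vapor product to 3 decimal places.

y_B = 0.359

Rachford–Rice: g(V/F) = Σ zᵢ(Kᵢ−1)/(1+V/F(Kᵢ−1)) = 0.
g(0) = ΣzᵢKᵢ − 1 = 0.153 and g(1) = 1 − Σzᵢ/Kᵢ = -0.482, so a root lies in (0, 1).
Newton iteration, V/F⁰ = 0.44:
  V/F = 0.440: g = -0.1545, g' = -0.464 → V/F = 0.107
  V/F = 0.107: g = 0.0407, g' = -0.845 → V/F = 0.155
  V/F = 0.155: g = 0.0030, g' = -0.726 → V/F = 0.159
Converged at V/F = 0.159.
Compositions from xᵢ = zᵢ/(1+V/F(Kᵢ−1)), yᵢ = Kᵢxᵢ:
  A: x = 0.097, y = 0.380
  B: x = 0.382, y = 0.359
  C: x = 0.327, y = 0.200
  D: x = 0.194, y = 0.062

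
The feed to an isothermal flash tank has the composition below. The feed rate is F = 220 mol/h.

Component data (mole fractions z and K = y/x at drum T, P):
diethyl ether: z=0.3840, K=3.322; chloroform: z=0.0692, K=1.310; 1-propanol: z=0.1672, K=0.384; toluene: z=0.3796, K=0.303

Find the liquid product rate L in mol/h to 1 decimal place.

Newton–Raphson from V/F = 0.66:
  V/F = 0.6600: g = -0.29365, g' = -1.1400 → V/F = 0.4024
  V/F = 0.4024: g = -0.02465, g' = -1.0269 → V/F = 0.3784
  V/F = 0.3784: g = 0.00015, g' = -1.0400 → V/F = 0.3786
Converged at V/F = 0.3786.
Then V = V/F·F = 0.3786·220 = 83.3 mol/h and L = F − V = 136.7 mol/h.

L = 136.7 mol/h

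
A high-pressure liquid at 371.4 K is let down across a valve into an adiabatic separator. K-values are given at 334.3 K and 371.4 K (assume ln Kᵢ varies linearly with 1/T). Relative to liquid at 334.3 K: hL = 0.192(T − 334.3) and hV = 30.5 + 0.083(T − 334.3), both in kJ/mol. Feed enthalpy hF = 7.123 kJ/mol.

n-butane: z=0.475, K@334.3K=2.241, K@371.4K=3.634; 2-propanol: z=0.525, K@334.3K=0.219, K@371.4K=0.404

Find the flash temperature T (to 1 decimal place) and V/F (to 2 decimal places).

Adiabatic flash: solve Rachford–Rice at each trial T, then check hF = ψ·hV(T) + (1−ψ)·hL(T).
  T = 334.3 K: K = (2.241, 0.219), RR gives ψ = 0.185, H_out = 5.647 kJ/mol
  T = 371.4 K: K = (3.634, 0.404), RR gives ψ = 0.598, H_out = 22.935 kJ/mol
  T = 352.9 K: K = (2.892, 0.303), RR gives ψ = 0.404, H_out = 15.062 kJ/mol
  T = 343.6 K: K = (2.555, 0.259), RR gives ψ = 0.303, H_out = 10.717 kJ/mol
  T = 339.0 K: K = (2.397, 0.238), RR gives ψ = 0.248, H_out = 8.333 kJ/mol
  T = 336.6 K: K = (2.316, 0.228), RR gives ψ = 0.217, H_out = 6.998 kJ/mol
Linear interpolation between T = 336.6 (H_out = 6.998) and T = 339.0 (H_out = 8.333) on hF = 7.123 gives T ≈ 336.8 K, at which ψ = 0.22.

T = 336.8 K, V/F = 0.22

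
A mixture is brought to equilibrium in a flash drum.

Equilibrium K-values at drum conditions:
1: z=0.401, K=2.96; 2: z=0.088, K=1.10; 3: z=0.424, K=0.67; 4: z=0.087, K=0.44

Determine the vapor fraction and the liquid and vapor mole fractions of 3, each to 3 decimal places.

ψ = 0.888, x_3 = 0.600, y_3 = 0.402

Material balance + equilibrium reduce to Σ zᵢ(Kᵢ−1)/(1+ψ(Kᵢ−1)) = 0.
Check two-phase: ΣzᵢKᵢ = 1.606 > 1 and Σzᵢ/Kᵢ = 1.046 > 1, so g(0) = 0.606 > 0 and g(1) = -0.046 < 0.
Newton–Raphson from ψ = 0.51:
  ψ = 0.510: g = 0.1650, g' = -0.506 → ψ = 0.836
  ψ = 0.836: g = 0.0212, g' = -0.407 → ψ = 0.888
Converged at ψ = 0.888.
Compositions from xᵢ = zᵢ/(1+ψ(Kᵢ−1)), yᵢ = Kᵢxᵢ:
  1: x = 0.146, y = 0.433
  2: x = 0.081, y = 0.089
  3: x = 0.600, y = 0.402
  4: x = 0.173, y = 0.076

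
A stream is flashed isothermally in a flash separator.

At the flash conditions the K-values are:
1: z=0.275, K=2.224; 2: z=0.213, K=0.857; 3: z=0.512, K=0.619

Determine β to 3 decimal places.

β = 0.282

Rachford–Rice: g(β) = Σ zᵢ(Kᵢ−1)/(1+β(Kᵢ−1)) = 0.
Feasibility: ΣzᵢKᵢ = 1.111, Σzᵢ/Kᵢ = 1.199 — both > 1, two phases present.
Newton–Raphson from β = 0.57:
  β = 0.570: g = -0.0841, g' = -0.269 → β = 0.258
  β = 0.258: g = 0.0079, g' = -0.334 → β = 0.282
Converged at β = 0.282.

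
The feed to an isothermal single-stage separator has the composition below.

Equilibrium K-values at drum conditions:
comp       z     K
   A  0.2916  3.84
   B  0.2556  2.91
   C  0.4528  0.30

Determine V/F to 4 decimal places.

V/F = 0.5892

Newton iteration, V/F⁰ = 0.5:
  V/F = 0.5000: g = 0.10429, g' = -1.1707 → V/F = 0.5891
  V/F = 0.5891: g = 0.00016, g' = -1.1781 → V/F = 0.5892
Converged at V/F = 0.5892.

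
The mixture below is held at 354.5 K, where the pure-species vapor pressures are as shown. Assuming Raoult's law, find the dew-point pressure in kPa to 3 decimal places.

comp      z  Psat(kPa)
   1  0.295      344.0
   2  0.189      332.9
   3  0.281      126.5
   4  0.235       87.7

Pdew = 158.072 kPa

At the dew point ψ → 1, so Σzᵢ/Kᵢ = 1 with Kᵢ = Pᵢˢᵃᵗ/P ⇒ 1/P = Σzᵢ/Pᵢˢᵃᵗ.
1/P = 0.295/344.0 + 0.189/332.9 + 0.281/126.5 + 0.235/87.7 = 0.006326 ⇒ P = 158.072 kPa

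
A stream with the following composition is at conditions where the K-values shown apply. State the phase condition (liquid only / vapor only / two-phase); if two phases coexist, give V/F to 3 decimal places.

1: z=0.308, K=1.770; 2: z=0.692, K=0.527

liquid only

ΣzᵢKᵢ = 0.910; Σzᵢ/Kᵢ = 1.487.
Since ΣzᵢKᵢ < 1 the mixture is below its bubble point — single liquid phase.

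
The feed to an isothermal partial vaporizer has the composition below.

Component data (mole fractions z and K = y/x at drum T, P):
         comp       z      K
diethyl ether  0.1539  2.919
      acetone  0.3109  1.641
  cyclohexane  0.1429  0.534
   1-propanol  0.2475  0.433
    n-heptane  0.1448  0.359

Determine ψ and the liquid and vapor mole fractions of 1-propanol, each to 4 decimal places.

ψ = 0.2880, x_1-propanol = 0.2958, y_1-propanol = 0.1281

Rachford–Rice: g(ψ) = Σ zᵢ(Kᵢ−1)/(1+ψ(Kᵢ−1)) = 0.
Check two-phase: ΣzᵢKᵢ = 1.1949 > 1 and Σzᵢ/Kᵢ = 1.4847 > 1, so g(0) = 0.1949 > 0 and g(1) = -0.4847 < 0.
Newton–Raphson from ψ = 0.5:
  ψ = 0.5000: g = -0.11764, g' = -0.5575 → ψ = 0.2890
  ψ = 0.2890: g = -0.00058, g' = -0.5703 → ψ = 0.2880
Converged at ψ = 0.2880.
Compositions from xᵢ = zᵢ/(1+ψ(Kᵢ−1)), yᵢ = Kᵢxᵢ:
  diethyl ether: x = 0.0991, y = 0.2893
  acetone: x = 0.2625, y = 0.4307
  cyclohexane: x = 0.1650, y = 0.0881
  1-propanol: x = 0.2958, y = 0.1281
  n-heptane: x = 0.1776, y = 0.0638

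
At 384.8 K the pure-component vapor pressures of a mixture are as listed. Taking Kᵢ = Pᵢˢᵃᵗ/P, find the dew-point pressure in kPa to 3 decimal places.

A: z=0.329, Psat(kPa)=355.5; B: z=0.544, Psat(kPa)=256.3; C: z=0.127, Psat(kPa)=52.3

At the dew point ψ → 1, so Σzᵢ/Kᵢ = 1 with Kᵢ = Pᵢˢᵃᵗ/P ⇒ 1/P = Σzᵢ/Pᵢˢᵃᵗ.
1/P = 0.329/355.5 + 0.544/256.3 + 0.127/52.3 = 0.005476 ⇒ P = 182.606 kPa

Pdew = 182.606 kPa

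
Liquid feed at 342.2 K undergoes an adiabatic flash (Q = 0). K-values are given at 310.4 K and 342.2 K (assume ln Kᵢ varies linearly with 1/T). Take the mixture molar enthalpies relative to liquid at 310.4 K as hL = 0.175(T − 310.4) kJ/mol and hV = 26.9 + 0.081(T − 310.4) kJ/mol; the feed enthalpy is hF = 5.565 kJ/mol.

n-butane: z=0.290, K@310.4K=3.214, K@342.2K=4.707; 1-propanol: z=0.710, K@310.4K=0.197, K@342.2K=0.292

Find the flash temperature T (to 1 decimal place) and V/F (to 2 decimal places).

T = 323.7 K, V/F = 0.13

Adiabatic flash: solve Rachford–Rice at each trial T, then check hF = ψ·hV(T) + (1−ψ)·hL(T).
  T = 310.4 K: K = (3.214, 0.197), RR gives ψ = 0.040, H_out = 1.088 kJ/mol
  T = 342.2 K: K = (4.707, 0.292), RR gives ψ = 0.218, H_out = 10.779 kJ/mol
  T = 326.3 K: K = (3.926, 0.242), RR gives ψ = 0.140, H_out = 6.339 kJ/mol
  T = 318.4 K: K = (3.563, 0.219), RR gives ψ = 0.094, H_out = 3.868 kJ/mol
  T = 322.4 K: K = (3.745, 0.231), RR gives ψ = 0.118, H_out = 5.148 kJ/mol
  T = 324.4 K: K = (3.837, 0.237), RR gives ψ = 0.130, H_out = 5.765 kJ/mol
  T = 323.4 K: K = (3.791, 0.234), RR gives ψ = 0.124, H_out = 5.458 kJ/mol
Linear interpolation between T = 323.4 (H_out = 5.458) and T = 324.4 (H_out = 5.765) on hF = 5.565 gives T ≈ 323.7 K, at which ψ = 0.13.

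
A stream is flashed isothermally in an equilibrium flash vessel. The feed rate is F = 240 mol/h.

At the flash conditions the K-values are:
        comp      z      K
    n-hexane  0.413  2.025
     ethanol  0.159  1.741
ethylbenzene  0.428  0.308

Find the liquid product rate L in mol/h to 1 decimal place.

L = 150.7 mol/h

Material balance + equilibrium reduce to Σ zᵢ(Kᵢ−1)/(1+ψ(Kᵢ−1)) = 0.
g(0) = ΣzᵢKᵢ − 1 = 0.245 and g(1) = 1 − Σzᵢ/Kᵢ = -0.685, so a root lies in (0, 1).
Iterate (Newton) starting at ψ = 0.67:
  ψ = 0.670: g = -0.2225, g' = -0.904 → ψ = 0.424
  ψ = 0.424: g = -0.0343, g' = -0.672 → ψ = 0.373
  ψ = 0.373: g = -0.0005, g' = -0.653 → ψ = 0.372
Converged at ψ = 0.372.
Then V = ψ·F = 0.3720·240 = 89.3 mol/h and L = F − V = 150.7 mol/h.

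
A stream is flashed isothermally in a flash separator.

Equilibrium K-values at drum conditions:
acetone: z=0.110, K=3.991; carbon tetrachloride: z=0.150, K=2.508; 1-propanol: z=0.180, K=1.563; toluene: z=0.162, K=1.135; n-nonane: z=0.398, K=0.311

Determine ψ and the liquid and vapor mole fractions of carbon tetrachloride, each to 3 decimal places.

ψ = 0.421, x_carbon tetrachloride = 0.092, y_carbon tetrachloride = 0.230

Material balance + equilibrium reduce to Σ zᵢ(Kᵢ−1)/(1+ψ(Kᵢ−1)) = 0.
Check two-phase: ΣzᵢKᵢ = 1.404 > 1 and Σzᵢ/Kᵢ = 1.625 > 1, so g(0) = 0.404 > 0 and g(1) = -0.625 < 0.
Newton iteration, ψ⁰ = 0.5:
  ψ = 0.500: g = -0.0580, g' = -0.746 → ψ = 0.422
  ψ = 0.422: g = -0.0006, g' = -0.735 → ψ = 0.421
Converged at ψ = 0.421.
Compositions from xᵢ = zᵢ/(1+ψ(Kᵢ−1)), yᵢ = Kᵢxᵢ:
  acetone: x = 0.049, y = 0.194
  carbon tetrachloride: x = 0.092, y = 0.230
  1-propanol: x = 0.145, y = 0.227
  toluene: x = 0.153, y = 0.174
  n-nonane: x = 0.561, y = 0.174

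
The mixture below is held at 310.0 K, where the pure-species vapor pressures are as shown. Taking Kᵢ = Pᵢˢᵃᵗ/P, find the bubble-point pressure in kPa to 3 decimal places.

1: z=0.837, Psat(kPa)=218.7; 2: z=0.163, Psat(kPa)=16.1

Pbub = 185.676 kPa

At the bubble point ψ → 0, so ΣzᵢKᵢ = 1 with Kᵢ = Pᵢˢᵃᵗ/P ⇒ P = ΣzᵢPᵢˢᵃᵗ.
P = 0.837·218.7 + 0.163·16.1 = 185.676 kPa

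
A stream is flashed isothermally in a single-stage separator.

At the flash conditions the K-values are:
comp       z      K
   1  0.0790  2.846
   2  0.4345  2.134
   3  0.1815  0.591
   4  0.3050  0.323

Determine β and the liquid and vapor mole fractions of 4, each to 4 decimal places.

Material balance + equilibrium reduce to Σ zᵢ(Kᵢ−1)/(1+β(Kᵢ−1)) = 0.
Check two-phase: ΣzᵢKᵢ = 1.3578 > 1 and Σzᵢ/Kᵢ = 1.4827 > 1, so g(0) = 0.3578 > 0 and g(1) = -0.4827 < 0.
Newton–Raphson from β = 0.6:
  β = 0.6000: g = -0.08370, g' = -0.7083 → β = 0.4818
  β = 0.4818: g = -0.00309, g' = -0.6641 → β = 0.4772
Converged at β = 0.4772.
Compositions from xᵢ = zᵢ/(1+β(Kᵢ−1)), yᵢ = Kᵢxᵢ:
  1: x = 0.0420, y = 0.1195
  2: x = 0.2819, y = 0.6017
  3: x = 0.2255, y = 0.1333
  4: x = 0.4505, y = 0.1455

β = 0.4772, x_4 = 0.4505, y_4 = 0.1455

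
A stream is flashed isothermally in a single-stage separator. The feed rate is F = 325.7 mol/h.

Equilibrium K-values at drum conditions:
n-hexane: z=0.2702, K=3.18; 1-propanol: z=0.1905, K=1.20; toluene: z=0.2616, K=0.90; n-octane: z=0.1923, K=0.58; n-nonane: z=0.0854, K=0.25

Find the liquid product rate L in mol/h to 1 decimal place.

Rachford–Rice: g(β) = Σ zᵢ(Kᵢ−1)/(1+β(Kᵢ−1)) = 0.
Check two-phase: ΣzᵢKᵢ = 1.4562 > 1 and Σzᵢ/Kᵢ = 1.2075 > 1, so g(0) = 0.4562 > 0 and g(1) = -0.2075 < 0.
Newton–Raphson from β = 0.5:
  β = 0.5000: g = 0.08422, g' = -0.4805 → β = 0.6753
  β = 0.6753: g = 0.00127, g' = -0.4824 → β = 0.6779
Converged at β = 0.6779.
Then V = β·F = 0.6779·325.7 = 220.8 mol/h and L = F − V = 104.9 mol/h.

L = 104.9 mol/h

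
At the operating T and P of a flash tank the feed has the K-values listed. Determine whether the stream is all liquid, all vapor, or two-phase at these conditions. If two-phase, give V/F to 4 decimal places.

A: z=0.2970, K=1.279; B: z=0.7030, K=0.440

ΣzᵢKᵢ = 0.6892; Σzᵢ/Kᵢ = 1.8299.
Since ΣzᵢKᵢ < 1 the mixture is below its bubble point — single liquid phase.

all liquid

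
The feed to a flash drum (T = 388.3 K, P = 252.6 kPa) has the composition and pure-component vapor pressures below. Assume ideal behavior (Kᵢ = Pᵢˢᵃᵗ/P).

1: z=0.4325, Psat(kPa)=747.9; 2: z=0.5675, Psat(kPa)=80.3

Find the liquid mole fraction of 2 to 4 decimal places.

Raoult's law: Kᵢ = Pᵢˢᵃᵗ/P = Pᵢˢᵃᵗ/252.6.
  K_1 = 747.9/252.6 = 2.960808, K_2 = 80.3/252.6 = 0.317894
Rachford–Rice: g(ψ) = Σ zᵢ(Kᵢ−1)/(1+ψ(Kᵢ−1)) = 0.
g(0) = ΣzᵢKᵢ − 1 = 0.4610 and g(1) = 1 − Σzᵢ/Kᵢ = -0.9313, so a root lies in (0, 1).
Iterate (Newton) starting at ψ = 0.5:
  ψ = 0.5000: g = -0.15922, g' = -1.0321 → ψ = 0.3457
  ψ = 0.3457: g = -0.00113, g' = -1.0428 → ψ = 0.3446
Converged at ψ = 0.3446.
Compositions from xᵢ = zᵢ/(1+ψ(Kᵢ−1)), yᵢ = Kᵢxᵢ:
  1: x = 0.2581, y = 0.7642
  2: x = 0.7419, y = 0.2358

x_2 = 0.7419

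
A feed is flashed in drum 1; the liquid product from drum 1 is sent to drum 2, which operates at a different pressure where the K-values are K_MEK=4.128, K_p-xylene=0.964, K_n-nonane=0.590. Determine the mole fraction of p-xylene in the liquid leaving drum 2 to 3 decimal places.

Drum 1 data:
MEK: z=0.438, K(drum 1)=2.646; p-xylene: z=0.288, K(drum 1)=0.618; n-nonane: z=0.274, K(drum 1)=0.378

Drum 1:
Material balance + equilibrium reduce to Σ zᵢ(Kᵢ−1)/(1+ψ₁(Kᵢ−1)) = 0.
Feasibility: ΣzᵢKᵢ = 1.441, Σzᵢ/Kᵢ = 1.356 — both > 1, two phases present.
Newton–Raphson from ψ₁ = 0.5:
  ψ₁ = 0.500: g = 0.0121, g' = -0.645 → ψ₁ = 0.519
Converged at ψ₁ = 0.519.
Drum-1 compositions:
  MEK: x = 0.236, y = 0.625
  p-xylene: x = 0.359, y = 0.222
  n-nonane: x = 0.405, y = 0.153
Drum-2 feed = drum-1 liquid: z₂ = (0.2362, 0.3592, 0.4046).
Drum 2:
Material balance + equilibrium reduce to Σ zᵢ(Kᵢ−1)/(1+ψ₂(Kᵢ−1)) = 0.
Feasibility: ΣzᵢKᵢ = 1.560, Σzᵢ/Kᵢ = 1.116 — both > 1, two phases present.
Iterate (Newton) starting at ψ₂ = 0.5:
  ψ₂ = 0.500: g = 0.0664, g' = -0.460 → ψ₂ = 0.644
  ψ₂ = 0.644: g = 0.0064, g' = -0.380 → ψ₂ = 0.661
Converged at ψ₂ = 0.661.
  MEK: x = 0.077, y = 0.318
  p-xylene: x = 0.368, y = 0.355
  n-nonane: x = 0.555, y = 0.327

x_p-xylene (drum 2) = 0.368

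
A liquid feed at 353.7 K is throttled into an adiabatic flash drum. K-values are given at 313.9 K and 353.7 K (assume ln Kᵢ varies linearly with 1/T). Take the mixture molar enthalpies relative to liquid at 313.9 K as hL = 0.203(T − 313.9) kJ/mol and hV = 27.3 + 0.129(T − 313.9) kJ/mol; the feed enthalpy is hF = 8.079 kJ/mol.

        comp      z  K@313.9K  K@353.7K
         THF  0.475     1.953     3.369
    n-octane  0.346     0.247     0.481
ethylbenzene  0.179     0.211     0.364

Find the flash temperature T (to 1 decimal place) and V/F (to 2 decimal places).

Adiabatic flash: solve Rachford–Rice at each trial T, then check hF = ψ·hV(T) + (1−ψ)·hL(T).
  T = 313.9 K: K = (1.953, 0.247, 0.211), RR gives ψ = 0.070, H_out = 1.905 kJ/mol
  T = 353.7 K: K = (3.369, 0.481, 0.364), RR gives ψ = 0.624, H_out = 23.269 kJ/mol
  T = 333.8 K: K = (2.607, 0.352, 0.282), RR gives ψ = 0.379, H_out = 13.837 kJ/mol
  T = 323.9 K: K = (2.268, 0.297, 0.245), RR gives ψ = 0.245, H_out = 8.528 kJ/mol
  T = 318.9 K: K = (2.107, 0.271, 0.228), RR gives ψ = 0.164, H_out = 5.442 kJ/mol
  T = 321.4 K: K = (2.187, 0.284, 0.236), RR gives ψ = 0.206, H_out = 7.031 kJ/mol
  T = 322.6 K: K = (2.226, 0.290, 0.240), RR gives ψ = 0.225, H_out = 7.760 kJ/mol
Linear interpolation between T = 322.6 (H_out = 7.760) and T = 323.9 (H_out = 8.528) on hF = 8.079 gives T ≈ 323.1 K, at which ψ = 0.23.

T = 323.1 K, V/F = 0.23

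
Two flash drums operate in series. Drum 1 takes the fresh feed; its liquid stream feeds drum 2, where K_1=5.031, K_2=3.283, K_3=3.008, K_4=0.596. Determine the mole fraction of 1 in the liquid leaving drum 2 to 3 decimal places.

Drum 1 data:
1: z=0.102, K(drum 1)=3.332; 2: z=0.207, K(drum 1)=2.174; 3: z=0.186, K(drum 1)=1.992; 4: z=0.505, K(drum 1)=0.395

Drum 1:
Rachford–Rice: g(ψ₁) = Σ zᵢ(Kᵢ−1)/(1+ψ₁(Kᵢ−1)) = 0.
g(0) = ΣzᵢKᵢ − 1 = 0.360 and g(1) = 1 − Σzᵢ/Kᵢ = -0.498, so a root lies in (0, 1).
Iterate (Newton) starting at ψ₁ = 0.5:
  ψ₁ = 0.500: g = -0.0517, g' = -0.693 → ψ₁ = 0.425
Converged at ψ₁ = 0.425.
Drum-1 compositions:
  1: x = 0.051, y = 0.171
  2: x = 0.138, y = 0.300
  3: x = 0.131, y = 0.261
  4: x = 0.680, y = 0.269
Drum-2 feed = drum-1 liquid: z₂ = (0.0512, 0.1381, 0.1308, 0.6799).
Drum 2:
Rachford–Rice: g(ψ₂) = Σ zᵢ(Kᵢ−1)/(1+ψ₂(Kᵢ−1)) = 0.
Feasibility: ΣzᵢKᵢ = 1.510, Σzᵢ/Kᵢ = 1.236 — both > 1, two phases present.
Newton–Raphson from ψ₂ = 0.68:
  ψ₂ = 0.680: g = -0.0890, g' = -0.475 → ψ₂ = 0.493
  ψ₂ = 0.493: g = 0.0066, g' = -0.559 → ψ₂ = 0.505
Converged at ψ₂ = 0.505.
  1: x = 0.017, y = 0.085
  2: x = 0.064, y = 0.211
  3: x = 0.065, y = 0.195
  4: x = 0.854, y = 0.509

x_1 (drum 2) = 0.017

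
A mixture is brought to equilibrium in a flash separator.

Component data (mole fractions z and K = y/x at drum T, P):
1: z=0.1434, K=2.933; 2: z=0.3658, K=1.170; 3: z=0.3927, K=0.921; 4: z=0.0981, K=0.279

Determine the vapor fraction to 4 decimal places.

ψ = 0.6928

Rachford–Rice: g(ψ) = Σ zᵢ(Kᵢ−1)/(1+ψ(Kᵢ−1)) = 0.
Feasibility: ΣzᵢKᵢ = 1.2376, Σzᵢ/Kᵢ = 1.1395 — both > 1, two phases present.
Newton–Raphson from ψ = 0.5:
  ψ = 0.5000: g = 0.05537, g' = -0.2749 → ψ = 0.7014
  ψ = 0.7014: g = -0.00272, g' = -0.3165 → ψ = 0.6928
Converged at ψ = 0.6928.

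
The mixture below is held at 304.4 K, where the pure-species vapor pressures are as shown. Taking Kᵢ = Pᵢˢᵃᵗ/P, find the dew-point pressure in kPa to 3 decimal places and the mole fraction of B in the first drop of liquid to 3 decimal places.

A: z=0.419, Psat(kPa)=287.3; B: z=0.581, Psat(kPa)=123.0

At the dew point ψ → 1, so Σzᵢ/Kᵢ = 1 with Kᵢ = Pᵢˢᵃᵗ/P ⇒ 1/P = Σzᵢ/Pᵢˢᵃᵗ.
1/P = 0.419/287.3 + 0.581/123.0 = 0.006182 ⇒ P = 161.760 kPa
xᵢ = zᵢP/Pᵢˢᵃᵗ ⇒ x_B = 0.581·161.760/123.0 = 0.764

Pdew = 161.760 kPa, x_B = 0.764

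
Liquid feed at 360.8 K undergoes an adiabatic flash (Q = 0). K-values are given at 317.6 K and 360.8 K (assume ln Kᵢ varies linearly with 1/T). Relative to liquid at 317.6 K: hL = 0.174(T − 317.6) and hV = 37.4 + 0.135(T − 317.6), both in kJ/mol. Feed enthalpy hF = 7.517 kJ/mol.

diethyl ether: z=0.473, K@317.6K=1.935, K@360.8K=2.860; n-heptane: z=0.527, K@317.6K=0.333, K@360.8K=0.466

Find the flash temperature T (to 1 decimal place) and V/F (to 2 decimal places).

T = 320.5 K, V/F = 0.19

Adiabatic flash: solve Rachford–Rice at each trial T, then check hF = ψ·hV(T) + (1−ψ)·hL(T).
  T = 317.6 K: K = (1.935, 0.333), RR gives ψ = 0.146, H_out = 5.442 kJ/mol
  T = 360.8 K: K = (2.860, 0.466), RR gives ψ = 0.602, H_out = 29.033 kJ/mol
  T = 339.2 K: K = (2.382, 0.398), RR gives ψ = 0.405, H_out = 18.549 kJ/mol
  T = 328.4 K: K = (2.154, 0.365), RR gives ψ = 0.289, H_out = 12.548 kJ/mol
  T = 323.0 K: K = (2.043, 0.349), RR gives ψ = 0.222, H_out = 9.178 kJ/mol
  T = 320.3 K: K = (1.989, 0.341), RR gives ψ = 0.185, H_out = 7.363 kJ/mol
  T = 321.6 K: K = (2.015, 0.345), RR gives ψ = 0.203, H_out = 8.250 kJ/mol
Linear interpolation between T = 320.3 (H_out = 7.363) and T = 321.6 (H_out = 8.250) on hF = 7.517 gives T ≈ 320.5 K, at which ψ = 0.19.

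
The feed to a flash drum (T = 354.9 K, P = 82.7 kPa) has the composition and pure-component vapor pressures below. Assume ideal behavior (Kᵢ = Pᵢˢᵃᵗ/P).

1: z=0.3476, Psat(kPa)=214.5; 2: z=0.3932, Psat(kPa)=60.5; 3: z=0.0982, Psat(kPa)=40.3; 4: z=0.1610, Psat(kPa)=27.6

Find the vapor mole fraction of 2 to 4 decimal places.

y_2 = 0.3242

Raoult's law: Kᵢ = Pᵢˢᵃᵗ/P = Pᵢˢᵃᵗ/82.7.
  K_1 = 214.5/82.7 = 2.593712, K_2 = 60.5/82.7 = 0.731560, K_3 = 40.3/82.7 = 0.487304, K_4 = 27.6/82.7 = 0.333736
Iterate (Newton) starting at V/F = 0.5:
  V/F = 0.5000: g = -0.04217, g' = -0.5186 → V/F = 0.4187
  V/F = 0.4187: g = 0.00047, g' = -0.5329 → V/F = 0.4196
Converged at V/F = 0.4196.
Compositions from xᵢ = zᵢ/(1+V/F(Kᵢ−1)), yᵢ = Kᵢxᵢ:
  1: x = 0.2083, y = 0.5403
  2: x = 0.4431, y = 0.3242
  3: x = 0.1251, y = 0.0610
  4: x = 0.2235, y = 0.0746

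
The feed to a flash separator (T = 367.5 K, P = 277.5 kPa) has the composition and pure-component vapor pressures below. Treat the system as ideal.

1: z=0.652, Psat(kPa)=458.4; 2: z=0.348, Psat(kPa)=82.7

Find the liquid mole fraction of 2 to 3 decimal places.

x_2 = 0.482

Raoult's law: Kᵢ = Pᵢˢᵃᵗ/P = Pᵢˢᵃᵗ/277.5.
  K_1 = 458.4/277.5 = 1.65189, K_2 = 82.7/277.5 = 0.29802
Material balance + equilibrium reduce to Σ zᵢ(Kᵢ−1)/(1+β(Kᵢ−1)) = 0.
Feasibility: ΣzᵢKᵢ = 1.181, Σzᵢ/Kᵢ = 1.562 — both > 1, two phases present.
Newton iteration, β⁰ = 0.61:
  β = 0.610: g = -0.1231, g' = -0.666 → β = 0.425
  β = 0.425: g = -0.0154, g' = -0.518 → β = 0.395
Converged at β = 0.395.
Compositions from xᵢ = zᵢ/(1+β(Kᵢ−1)), yᵢ = Kᵢxᵢ:
  1: x = 0.518, y = 0.857
  2: x = 0.482, y = 0.143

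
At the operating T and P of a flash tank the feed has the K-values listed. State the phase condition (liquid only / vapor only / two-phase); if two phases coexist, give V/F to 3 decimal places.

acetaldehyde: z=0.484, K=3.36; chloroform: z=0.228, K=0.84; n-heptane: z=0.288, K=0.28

ΣzᵢKᵢ = 1.898; Σzᵢ/Kᵢ = 1.444.
Both exceed 1, so a two-phase solution exists.
Let ψ = V/F and solve Σ zᵢ(Kᵢ−1)/(1+ψ(Kᵢ−1)) = 0.
Newton–Raphson from ψ = 0.5:
  ψ = 0.500: g = 0.1603, g' = -0.939 → ψ = 0.671
Converged at ψ = 0.671.

two-phase, V/F = 0.671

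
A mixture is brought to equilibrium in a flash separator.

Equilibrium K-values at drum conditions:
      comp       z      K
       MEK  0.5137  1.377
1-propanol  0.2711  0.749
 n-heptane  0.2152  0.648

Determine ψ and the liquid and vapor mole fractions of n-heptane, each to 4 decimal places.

Rachford–Rice: g(ψ) = Σ zᵢ(Kᵢ−1)/(1+ψ(Kᵢ−1)) = 0.
Check two-phase: ΣzᵢKᵢ = 1.0499 > 1 and Σzᵢ/Kᵢ = 1.0671 > 1, so g(0) = 0.0499 > 0 and g(1) = -0.0671 < 0.
Iterate (Newton) starting at ψ = 0.5:
  ψ = 0.5000: g = -0.00679, g' = -0.1133 → ψ = 0.4400
  ψ = 0.4400: g = -0.00002, g' = -0.1126 → ψ = 0.4399
Converged at ψ = 0.4399.
Compositions from xᵢ = zᵢ/(1+ψ(Kᵢ−1)), yᵢ = Kᵢxᵢ:
  MEK: x = 0.4406, y = 0.6068
  1-propanol: x = 0.3047, y = 0.2283
  n-heptane: x = 0.2546, y = 0.1650

ψ = 0.4399, x_n-heptane = 0.2546, y_n-heptane = 0.1650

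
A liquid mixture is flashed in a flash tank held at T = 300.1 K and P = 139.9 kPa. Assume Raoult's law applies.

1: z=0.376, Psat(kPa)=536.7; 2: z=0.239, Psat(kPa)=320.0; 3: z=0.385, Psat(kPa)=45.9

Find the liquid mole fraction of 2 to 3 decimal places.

x_2 = 0.123

Raoult's law: Kᵢ = Pᵢˢᵃᵗ/P = Pᵢˢᵃᵗ/139.9.
  K_1 = 536.7/139.9 = 3.83631, K_2 = 320.0/139.9 = 2.28735, K_3 = 45.9/139.9 = 0.32809
Newton–Raphson from β = 0.58:
  β = 0.580: g = 0.1555, g' = -1.029 → β = 0.731
  β = 0.731: g = -0.0030, g' = -1.097 → β = 0.728
Converged at β = 0.728.
Compositions from xᵢ = zᵢ/(1+β(Kᵢ−1)), yᵢ = Kᵢxᵢ:
  1: x = 0.123, y = 0.470
  2: x = 0.123, y = 0.282
  3: x = 0.754, y = 0.247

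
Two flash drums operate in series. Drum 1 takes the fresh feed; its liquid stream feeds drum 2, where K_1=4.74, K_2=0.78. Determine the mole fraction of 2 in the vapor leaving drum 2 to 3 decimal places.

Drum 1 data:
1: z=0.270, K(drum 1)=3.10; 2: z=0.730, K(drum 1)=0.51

y_2 (drum 2) = 0.737

Drum 1:
Newton iteration, ψ₁⁰ = 0.5:
  ψ₁ = 0.500: g = -0.1972, g' = -0.591 → ψ₁ = 0.166
  ψ₁ = 0.166: g = 0.0309, g' = -0.862 → ψ₁ = 0.202
  ψ₁ = 0.202: g = 0.0011, g' = -0.803 → ψ₁ = 0.203
Converged at ψ₁ = 0.203.
Drum-1 compositions:
  1: x = 0.189, y = 0.586
  2: x = 0.811, y = 0.414
Drum-2 feed = drum-1 liquid: z₂ = (0.1892, 0.8108).
Drum 2:
Material balance + equilibrium reduce to Σ zᵢ(Kᵢ−1)/(1+ψ₂(Kᵢ−1)) = 0.
Check two-phase: ΣzᵢKᵢ = 1.529 > 1 and Σzᵢ/Kᵢ = 1.079 > 1, so g(0) = 0.529 > 0 and g(1) = -0.079 < 0.
Newton–Raphson from ψ₂ = 0.53:
  ψ₂ = 0.530: g = 0.0353, g' = -0.348 → ψ₂ = 0.632
  ψ₂ = 0.632: g = 0.0033, g' = -0.287 → ψ₂ = 0.643
Converged at ψ₂ = 0.643.
  1: x = 0.056, y = 0.263
  2: x = 0.944, y = 0.737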